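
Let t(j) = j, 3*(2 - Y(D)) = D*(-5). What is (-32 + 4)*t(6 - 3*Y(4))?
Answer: 560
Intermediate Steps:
Y(D) = 2 + 5*D/3 (Y(D) = 2 - D*(-5)/3 = 2 - (-5)*D/3 = 2 + 5*D/3)
(-32 + 4)*t(6 - 3*Y(4)) = (-32 + 4)*(6 - 3*(2 + (5/3)*4)) = -28*(6 - 3*(2 + 20/3)) = -28*(6 - 3*26/3) = -28*(6 - 26) = -28*(-20) = 560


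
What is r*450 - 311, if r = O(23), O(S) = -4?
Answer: -2111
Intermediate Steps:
r = -4
r*450 - 311 = -4*450 - 311 = -1800 - 311 = -2111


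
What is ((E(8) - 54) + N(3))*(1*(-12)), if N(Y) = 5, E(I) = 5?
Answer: 528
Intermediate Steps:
((E(8) - 54) + N(3))*(1*(-12)) = ((5 - 54) + 5)*(1*(-12)) = (-49 + 5)*(-12) = -44*(-12) = 528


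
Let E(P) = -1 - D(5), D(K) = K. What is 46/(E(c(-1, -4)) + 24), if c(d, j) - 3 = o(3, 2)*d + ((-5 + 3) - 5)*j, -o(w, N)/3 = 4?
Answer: 23/9 ≈ 2.5556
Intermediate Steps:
o(w, N) = -12 (o(w, N) = -3*4 = -12)
c(d, j) = 3 - 12*d - 7*j (c(d, j) = 3 + (-12*d + ((-5 + 3) - 5)*j) = 3 + (-12*d + (-2 - 5)*j) = 3 + (-12*d - 7*j) = 3 - 12*d - 7*j)
E(P) = -6 (E(P) = -1 - 1*5 = -1 - 5 = -6)
46/(E(c(-1, -4)) + 24) = 46/(-6 + 24) = 46/18 = (1/18)*46 = 23/9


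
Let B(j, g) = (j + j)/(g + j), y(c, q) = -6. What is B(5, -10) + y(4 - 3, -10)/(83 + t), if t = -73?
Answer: -13/5 ≈ -2.6000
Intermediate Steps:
B(j, g) = 2*j/(g + j) (B(j, g) = (2*j)/(g + j) = 2*j/(g + j))
B(5, -10) + y(4 - 3, -10)/(83 + t) = 2*5/(-10 + 5) - 6/(83 - 73) = 2*5/(-5) - 6/10 = 2*5*(-⅕) - 6*⅒ = -2 - ⅗ = -13/5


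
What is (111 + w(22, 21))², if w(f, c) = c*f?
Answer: 328329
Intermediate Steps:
(111 + w(22, 21))² = (111 + 21*22)² = (111 + 462)² = 573² = 328329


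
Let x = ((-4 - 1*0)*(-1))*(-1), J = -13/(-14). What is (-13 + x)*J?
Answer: -221/14 ≈ -15.786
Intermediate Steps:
J = 13/14 (J = -13*(-1/14) = 13/14 ≈ 0.92857)
x = -4 (x = ((-4 + 0)*(-1))*(-1) = -4*(-1)*(-1) = 4*(-1) = -4)
(-13 + x)*J = (-13 - 4)*(13/14) = -17*13/14 = -221/14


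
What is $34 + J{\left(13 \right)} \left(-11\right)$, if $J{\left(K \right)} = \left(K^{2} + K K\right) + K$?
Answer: $-3827$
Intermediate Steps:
$J{\left(K \right)} = K + 2 K^{2}$ ($J{\left(K \right)} = \left(K^{2} + K^{2}\right) + K = 2 K^{2} + K = K + 2 K^{2}$)
$34 + J{\left(13 \right)} \left(-11\right) = 34 + 13 \left(1 + 2 \cdot 13\right) \left(-11\right) = 34 + 13 \left(1 + 26\right) \left(-11\right) = 34 + 13 \cdot 27 \left(-11\right) = 34 + 351 \left(-11\right) = 34 - 3861 = -3827$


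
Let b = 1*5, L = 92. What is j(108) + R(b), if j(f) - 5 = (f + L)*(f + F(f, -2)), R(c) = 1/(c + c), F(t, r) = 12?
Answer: 240051/10 ≈ 24005.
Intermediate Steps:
b = 5
R(c) = 1/(2*c)
j(f) = 5 + (12 + f)*(92 + f) (j(f) = 5 + (f + 92)*(f + 12) = 5 + (92 + f)*(12 + f) = 5 + (12 + f)*(92 + f))
j(108) + R(b) = (1109 + 108² + 104*108) + (½)/5 = (1109 + 11664 + 11232) + (½)*(⅕) = 24005 + ⅒ = 240051/10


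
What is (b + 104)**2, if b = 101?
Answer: 42025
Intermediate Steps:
(b + 104)**2 = (101 + 104)**2 = 205**2 = 42025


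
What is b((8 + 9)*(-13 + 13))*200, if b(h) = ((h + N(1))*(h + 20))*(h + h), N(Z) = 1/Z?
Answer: 0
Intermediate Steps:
b(h) = 2*h*(1 + h)*(20 + h) (b(h) = ((h + 1/1)*(h + 20))*(h + h) = ((h + 1)*(20 + h))*(2*h) = ((1 + h)*(20 + h))*(2*h) = 2*h*(1 + h)*(20 + h))
b((8 + 9)*(-13 + 13))*200 = (2*((8 + 9)*(-13 + 13))*(20 + ((8 + 9)*(-13 + 13))² + 21*((8 + 9)*(-13 + 13))))*200 = (2*(17*0)*(20 + (17*0)² + 21*(17*0)))*200 = (2*0*(20 + 0² + 21*0))*200 = (2*0*(20 + 0 + 0))*200 = (2*0*20)*200 = 0*200 = 0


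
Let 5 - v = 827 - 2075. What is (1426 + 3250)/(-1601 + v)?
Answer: -1169/87 ≈ -13.437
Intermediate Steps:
v = 1253 (v = 5 - (827 - 2075) = 5 - 1*(-1248) = 5 + 1248 = 1253)
(1426 + 3250)/(-1601 + v) = (1426 + 3250)/(-1601 + 1253) = 4676/(-348) = 4676*(-1/348) = -1169/87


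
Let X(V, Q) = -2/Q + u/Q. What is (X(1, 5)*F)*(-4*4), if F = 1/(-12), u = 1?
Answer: -4/15 ≈ -0.26667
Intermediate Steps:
X(V, Q) = -1/Q (X(V, Q) = -2/Q + 1/Q = -1/Q)
F = -1/12 ≈ -0.083333
(X(1, 5)*F)*(-4*4) = (-1/5*(-1/12))*(-4*4) = (-1*⅕*(-1/12))*(-16) = -⅕*(-1/12)*(-16) = (1/60)*(-16) = -4/15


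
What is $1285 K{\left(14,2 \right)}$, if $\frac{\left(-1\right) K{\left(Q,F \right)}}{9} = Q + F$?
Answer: $-185040$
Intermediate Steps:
$K{\left(Q,F \right)} = - 9 F - 9 Q$ ($K{\left(Q,F \right)} = - 9 \left(Q + F\right) = - 9 \left(F + Q\right) = - 9 F - 9 Q$)
$1285 K{\left(14,2 \right)} = 1285 \left(\left(-9\right) 2 - 126\right) = 1285 \left(-18 - 126\right) = 1285 \left(-144\right) = -185040$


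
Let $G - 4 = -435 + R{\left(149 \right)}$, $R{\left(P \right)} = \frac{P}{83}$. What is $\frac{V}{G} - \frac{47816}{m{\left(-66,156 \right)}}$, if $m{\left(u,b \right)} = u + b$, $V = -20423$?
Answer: $- \frac{775418687}{1603080} \approx -483.71$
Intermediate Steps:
$m{\left(u,b \right)} = b + u$
$R{\left(P \right)} = \frac{P}{83}$ ($R{\left(P \right)} = P \frac{1}{83} = \frac{P}{83}$)
$G = - \frac{35624}{83}$ ($G = 4 + \left(-435 + \frac{1}{83} \cdot 149\right) = 4 + \left(-435 + \frac{149}{83}\right) = 4 - \frac{35956}{83} = - \frac{35624}{83} \approx -429.2$)
$\frac{V}{G} - \frac{47816}{m{\left(-66,156 \right)}} = - \frac{20423}{- \frac{35624}{83}} - \frac{47816}{156 - 66} = \left(-20423\right) \left(- \frac{83}{35624}\right) - \frac{47816}{90} = \frac{1695109}{35624} - \frac{23908}{45} = - \frac{775418687}{1603080}$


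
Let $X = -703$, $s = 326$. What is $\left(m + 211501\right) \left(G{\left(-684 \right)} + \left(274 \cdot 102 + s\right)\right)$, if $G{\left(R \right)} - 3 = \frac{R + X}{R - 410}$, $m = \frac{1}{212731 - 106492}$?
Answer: $\frac{347565394319952250}{58112733} \approx 5.9809 \cdot 10^{9}$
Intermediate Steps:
$m = \frac{1}{106239} \approx 9.4127 \cdot 10^{-6}$
$G{\left(R \right)} = 3 + \frac{-703 + R}{-410 + R}$ ($G{\left(R \right)} = 3 + \frac{R - 703}{R - 410} = 3 + \frac{-703 + R}{-410 + R}$)
$\left(m + 211501\right) \left(G{\left(-684 \right)} + \left(274 \cdot 102 + s\right)\right) = \left(\frac{1}{106239} + 211501\right) \left(\frac{-1933 + 4 \left(-684\right)}{-410 - 684} + \left(274 \cdot 102 + 326\right)\right) = \frac{22469654740 \left(\frac{-1933 - 2736}{-1094} + \left(27948 + 326\right)\right)}{106239} = \frac{22469654740 \left(\left(- \frac{1}{1094}\right) \left(-4669\right) + 28274\right)}{106239} = \frac{22469654740 \left(\frac{4669}{1094} + 28274\right)}{106239} = \frac{22469654740}{106239} \cdot \frac{30936425}{1094} = \frac{347565394319952250}{58112733}$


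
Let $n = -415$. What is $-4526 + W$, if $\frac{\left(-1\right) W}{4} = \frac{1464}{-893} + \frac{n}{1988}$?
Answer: $- \frac{2005452819}{443821} \approx -4518.6$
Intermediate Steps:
$W = \frac{3281027}{443821}$ ($W = - 4 \left(\frac{1464}{-893} - \frac{415}{1988}\right) = - 4 \left(1464 \left(- \frac{1}{893}\right) - \frac{415}{1988}\right) = - 4 \left(- \frac{1464}{893} - \frac{415}{1988}\right) = \left(-4\right) \left(- \frac{3281027}{1775284}\right) = \frac{3281027}{443821} \approx 7.3927$)
$-4526 + W = -4526 + \frac{3281027}{443821} = - \frac{2005452819}{443821}$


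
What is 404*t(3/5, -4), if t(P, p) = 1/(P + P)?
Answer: 1010/3 ≈ 336.67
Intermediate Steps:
t(P, p) = 1/(2*P)
404*t(3/5, -4) = 404*(1/(2*((3/5)))) = 404*(1/(2*((3*(⅕))))) = 404*(1/(2*(⅗))) = 404*((½)*(5/3)) = 404*(⅚) = 1010/3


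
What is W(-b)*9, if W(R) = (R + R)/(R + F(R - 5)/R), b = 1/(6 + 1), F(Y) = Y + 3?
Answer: -9/52 ≈ -0.17308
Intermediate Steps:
F(Y) = 3 + Y
b = ⅐ (b = 1/7 = ⅐ ≈ 0.14286)
W(R) = 2*R/(R + (-2 + R)/R) (W(R) = (R + R)/(R + (3 + (R - 5))/R) = (2*R)/(R + (3 + (-5 + R))/R) = (2*R)/(R + (-2 + R)/R) = 2*R/(R + (-2 + R)/R))
W(-b)*9 = (2*(-1*⅐)²/(-2 - 1*⅐ + (-1*⅐)²))*9 = (2*(-⅐)²/(-2 - ⅐ + (-⅐)²))*9 = (2*(1/49)/(-2 - ⅐ + 1/49))*9 = (2*(1/49)/(-104/49))*9 = (2*(1/49)*(-49/104))*9 = -1/52*9 = -9/52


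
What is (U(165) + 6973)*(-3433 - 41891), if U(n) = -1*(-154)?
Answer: -323024148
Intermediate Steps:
U(n) = 154
(U(165) + 6973)*(-3433 - 41891) = (154 + 6973)*(-3433 - 41891) = 7127*(-45324) = -323024148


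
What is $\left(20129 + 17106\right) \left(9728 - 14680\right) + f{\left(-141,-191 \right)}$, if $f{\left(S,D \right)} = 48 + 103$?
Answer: $-184387569$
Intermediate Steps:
$f{\left(S,D \right)} = 151$
$\left(20129 + 17106\right) \left(9728 - 14680\right) + f{\left(-141,-191 \right)} = \left(20129 + 17106\right) \left(9728 - 14680\right) + 151 = 37235 \left(-4952\right) + 151 = -184387720 + 151 = -184387569$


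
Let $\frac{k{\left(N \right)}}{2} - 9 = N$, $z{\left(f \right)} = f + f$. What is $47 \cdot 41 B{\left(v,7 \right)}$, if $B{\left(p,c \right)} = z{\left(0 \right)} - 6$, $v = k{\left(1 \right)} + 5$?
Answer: $-11562$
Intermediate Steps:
$z{\left(f \right)} = 2 f$
$k{\left(N \right)} = 18 + 2 N$
$v = 25$ ($v = \left(18 + 2 \cdot 1\right) + 5 = \left(18 + 2\right) + 5 = 20 + 5 = 25$)
$B{\left(p,c \right)} = -6$ ($B{\left(p,c \right)} = 2 \cdot 0 - 6 = 0 - 6 = -6$)
$47 \cdot 41 B{\left(v,7 \right)} = 47 \cdot 41 \left(-6\right) = 1927 \left(-6\right) = -11562$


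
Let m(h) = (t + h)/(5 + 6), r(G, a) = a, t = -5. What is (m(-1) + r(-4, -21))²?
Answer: 56169/121 ≈ 464.21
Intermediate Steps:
m(h) = -5/11 + h/11 (m(h) = (-5 + h)/(5 + 6) = (-5 + h)/11 = (-5 + h)*(1/11) = -5/11 + h/11)
(m(-1) + r(-4, -21))² = ((-5/11 + (1/11)*(-1)) - 21)² = ((-5/11 - 1/11) - 21)² = (-6/11 - 21)² = (-237/11)² = 56169/121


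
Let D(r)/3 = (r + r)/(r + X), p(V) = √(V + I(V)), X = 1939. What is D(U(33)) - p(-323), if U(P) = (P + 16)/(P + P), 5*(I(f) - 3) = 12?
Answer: 42/18289 - 2*I*√1985/5 ≈ 0.0022965 - 17.821*I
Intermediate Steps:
I(f) = 27/5 (I(f) = 3 + (⅕)*12 = 3 + 12/5 = 27/5)
p(V) = √(27/5 + V) (p(V) = √(V + 27/5) = √(27/5 + V))
U(P) = (16 + P)/(2*P) (U(P) = (16 + P)/((2*P)) = (16 + P)*(1/(2*P)) = (16 + P)/(2*P))
D(r) = 6*r/(1939 + r) (D(r) = 3*((r + r)/(r + 1939)) = 3*((2*r)/(1939 + r)) = 3*(2*r/(1939 + r)) = 6*r/(1939 + r))
D(U(33)) - p(-323) = 6*((½)*(16 + 33)/33)/(1939 + (½)*(16 + 33)/33) - √(135 + 25*(-323))/5 = 6*((½)*(1/33)*49)/(1939 + (½)*(1/33)*49) - √(135 - 8075)/5 = 6*(49/66)/(1939 + 49/66) - √(-7940)/5 = 6*(49/66)/(128023/66) - 2*I*√1985/5 = 6*(49/66)*(66/128023) - 2*I*√1985/5 = 42/18289 - 2*I*√1985/5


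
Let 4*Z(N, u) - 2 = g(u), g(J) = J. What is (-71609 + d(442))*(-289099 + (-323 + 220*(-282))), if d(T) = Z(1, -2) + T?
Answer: 25012496154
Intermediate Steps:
Z(N, u) = 1/2 + u/4
d(T) = T (d(T) = (1/2 + (1/4)*(-2)) + T = (1/2 - 1/2) + T = 0 + T = T)
(-71609 + d(442))*(-289099 + (-323 + 220*(-282))) = (-71609 + 442)*(-289099 + (-323 + 220*(-282))) = -71167*(-289099 + (-323 - 62040)) = -71167*(-289099 - 62363) = -71167*(-351462) = 25012496154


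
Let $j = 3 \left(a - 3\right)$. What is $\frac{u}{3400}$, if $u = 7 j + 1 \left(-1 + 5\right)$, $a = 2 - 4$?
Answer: $- \frac{101}{3400} \approx -0.029706$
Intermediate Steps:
$a = -2$ ($a = 2 - 4 = -2$)
$j = -15$ ($j = 3 \left(-2 - 3\right) = 3 \left(-5\right) = -15$)
$u = -101$ ($u = 7 \left(-15\right) + 1 \left(-1 + 5\right) = -105 + 1 \cdot 4 = -105 + 4 = -101$)
$\frac{u}{3400} = - \frac{101}{3400}$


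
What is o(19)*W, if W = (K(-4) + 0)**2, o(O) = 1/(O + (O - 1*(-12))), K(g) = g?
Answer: 8/25 ≈ 0.32000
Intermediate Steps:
o(O) = 1/(12 + 2*O) (o(O) = 1/(O + (O + 12)) = 1/(O + (12 + O)) = 1/(12 + 2*O))
W = 16 (W = (-4 + 0)**2 = (-4)**2 = 16)
o(19)*W = (1/(2*(6 + 19)))*16 = ((1/2)/25)*16 = ((1/2)*(1/25))*16 = (1/50)*16 = 8/25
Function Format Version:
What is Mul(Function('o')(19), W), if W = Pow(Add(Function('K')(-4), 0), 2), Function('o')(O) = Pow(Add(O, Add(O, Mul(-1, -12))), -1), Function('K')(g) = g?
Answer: Rational(8, 25) ≈ 0.32000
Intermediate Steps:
Function('o')(O) = Pow(Add(12, Mul(2, O)), -1) (Function('o')(O) = Pow(Add(O, Add(O, 12)), -1) = Pow(Add(O, Add(12, O)), -1) = Pow(Add(12, Mul(2, O)), -1))
W = 16 (W = Pow(Add(-4, 0), 2) = Pow(-4, 2) = 16)
Mul(Function('o')(19), W) = Mul(Mul(Rational(1, 2), Pow(Add(6, 19), -1)), 16) = Mul(Mul(Rational(1, 2), Pow(25, -1)), 16) = Mul(Mul(Rational(1, 2), Rational(1, 25)), 16) = Mul(Rational(1, 50), 16) = Rational(8, 25)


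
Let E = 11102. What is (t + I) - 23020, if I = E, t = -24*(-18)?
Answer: -11486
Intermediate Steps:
t = 432
I = 11102
(t + I) - 23020 = (432 + 11102) - 23020 = 11534 - 23020 = -11486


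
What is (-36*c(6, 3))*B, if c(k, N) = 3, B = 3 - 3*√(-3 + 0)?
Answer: -324 + 324*I*√3 ≈ -324.0 + 561.18*I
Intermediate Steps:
B = 3 - 3*I*√3 ≈ 3.0 - 5.1962*I
(-36*c(6, 3))*B = (-36*3)*(3 - 3*I*√3) = -108*(3 - 3*I*√3) = -324 + 324*I*√3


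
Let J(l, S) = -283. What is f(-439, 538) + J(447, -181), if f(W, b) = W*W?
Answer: 192438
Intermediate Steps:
f(W, b) = W²
f(-439, 538) + J(447, -181) = (-439)² - 283 = 192721 - 283 = 192438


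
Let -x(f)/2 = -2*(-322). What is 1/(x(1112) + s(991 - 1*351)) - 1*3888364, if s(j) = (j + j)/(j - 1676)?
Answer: -1298371400227/333912 ≈ -3.8884e+6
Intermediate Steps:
x(f) = -1288 (x(f) = -(-4)*(-322) = -2*644 = -1288)
s(j) = 2*j/(-1676 + j) (s(j) = (2*j)/(-1676 + j) = 2*j/(-1676 + j))
1/(x(1112) + s(991 - 1*351)) - 1*3888364 = 1/(-1288 + 2*(991 - 1*351)/(-1676 + (991 - 1*351))) - 1*3888364 = 1/(-1288 + 2*(991 - 351)/(-1676 + (991 - 351))) - 3888364 = 1/(-1288 + 2*640/(-1676 + 640)) - 3888364 = 1/(-1288 + 2*640/(-1036)) - 3888364 = 1/(-1288 + 2*640*(-1/1036)) - 3888364 = 1/(-1288 - 320/259) - 3888364 = 1/(-333912/259) - 3888364 = -259/333912 - 3888364 = -1298371400227/333912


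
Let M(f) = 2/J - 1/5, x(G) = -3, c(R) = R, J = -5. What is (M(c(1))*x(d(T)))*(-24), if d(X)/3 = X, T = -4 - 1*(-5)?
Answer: -216/5 ≈ -43.200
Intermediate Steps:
T = 1 (T = -4 + 5 = 1)
d(X) = 3*X
M(f) = -⅗ (M(f) = 2/(-5) - 1/5 = 2*(-⅕) - 1*⅕ = -⅖ - ⅕ = -⅗)
(M(c(1))*x(d(T)))*(-24) = -⅗*(-3)*(-24) = (9/5)*(-24) = -216/5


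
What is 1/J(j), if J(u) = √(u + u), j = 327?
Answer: √654/654 ≈ 0.039103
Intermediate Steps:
J(u) = √2*√u (J(u) = √(2*u) = √2*√u)
1/J(j) = 1/(√2*√327) = 1/(√654) = √654/654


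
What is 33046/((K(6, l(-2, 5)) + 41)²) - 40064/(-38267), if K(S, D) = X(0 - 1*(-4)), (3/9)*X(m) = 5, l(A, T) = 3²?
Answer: 695105993/60002656 ≈ 11.585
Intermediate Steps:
l(A, T) = 9
X(m) = 15 (X(m) = 3*5 = 15)
K(S, D) = 15
33046/((K(6, l(-2, 5)) + 41)²) - 40064/(-38267) = 33046/((15 + 41)²) - 40064/(-38267) = 33046/(56²) - 40064*(-1/38267) = 33046/3136 + 40064/38267 = 33046*(1/3136) + 40064/38267 = 16523/1568 + 40064/38267 = 695105993/60002656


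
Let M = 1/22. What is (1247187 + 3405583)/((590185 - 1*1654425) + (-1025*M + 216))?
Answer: -102360940/23409553 ≈ -4.3726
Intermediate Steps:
M = 1/22 ≈ 0.045455
(1247187 + 3405583)/((590185 - 1*1654425) + (-1025*M + 216)) = (1247187 + 3405583)/((590185 - 1*1654425) + (-1025*1/22 + 216)) = 4652770/((590185 - 1654425) + (-1025/22 + 216)) = 4652770/(-1064240 + 3727/22) = 4652770/(-23409553/22) = 4652770*(-22/23409553) = -102360940/23409553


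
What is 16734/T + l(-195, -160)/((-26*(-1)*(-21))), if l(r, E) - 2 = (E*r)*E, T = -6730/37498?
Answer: -77253557483/918645 ≈ -84095.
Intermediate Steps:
T = -3365/18749 (T = -6730*1/37498 = -3365/18749 ≈ -0.17948)
l(r, E) = 2 + r*E**2 (l(r, E) = 2 + (E*r)*E = 2 + r*E**2)
16734/T + l(-195, -160)/((-26*(-1)*(-21))) = 16734/(-3365/18749) + (2 - 195*(-160)**2)/((-26*(-1)*(-21))) = 16734*(-18749/3365) + (2 - 195*25600)/((26*(-21))) = -313745766/3365 + (2 - 4992000)/(-546) = -313745766/3365 - 4991998*(-1/546) = -313745766/3365 + 2495999/273 = -77253557483/918645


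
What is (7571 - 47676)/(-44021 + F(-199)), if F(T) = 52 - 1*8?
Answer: 40105/43977 ≈ 0.91195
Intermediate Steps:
F(T) = 44 (F(T) = 52 - 8 = 44)
(7571 - 47676)/(-44021 + F(-199)) = (7571 - 47676)/(-44021 + 44) = -40105/(-43977) = -40105*(-1/43977) = 40105/43977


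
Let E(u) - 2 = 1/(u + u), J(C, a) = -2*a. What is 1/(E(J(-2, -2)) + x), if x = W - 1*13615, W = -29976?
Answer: -8/348711 ≈ -2.2942e-5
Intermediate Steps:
x = -43591 (x = -29976 - 1*13615 = -29976 - 13615 = -43591)
E(u) = 2 + 1/(2*u) (E(u) = 2 + 1/(u + u) = 2 + 1/(2*u))
1/(E(J(-2, -2)) + x) = 1/((2 + 1/(2*((-2*(-2))))) - 43591) = 1/((2 + (½)/4) - 43591) = 1/((2 + (½)*(¼)) - 43591) = 1/((2 + ⅛) - 43591) = 1/(17/8 - 43591) = 1/(-348711/8) = -8/348711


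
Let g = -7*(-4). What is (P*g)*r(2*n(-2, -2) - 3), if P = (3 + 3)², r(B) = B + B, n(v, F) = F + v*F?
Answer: 2016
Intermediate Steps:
n(v, F) = F + F*v
r(B) = 2*B
P = 36 (P = 6² = 36)
g = 28
(P*g)*r(2*n(-2, -2) - 3) = (36*28)*(2*(2*(-2*(1 - 2)) - 3)) = 1008*(2*(2*(-2*(-1)) - 3)) = 1008*(2*(2*2 - 3)) = 1008*(2*(4 - 3)) = 1008*(2*1) = 1008*2 = 2016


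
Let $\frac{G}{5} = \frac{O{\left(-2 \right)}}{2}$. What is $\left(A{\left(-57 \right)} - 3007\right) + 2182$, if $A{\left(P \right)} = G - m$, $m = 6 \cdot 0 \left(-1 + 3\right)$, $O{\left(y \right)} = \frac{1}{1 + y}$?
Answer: $- \frac{1655}{2} \approx -827.5$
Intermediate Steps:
$G = - \frac{5}{2}$ ($G = 5 \frac{1}{\left(1 - 2\right) 2} = 5 \frac{1}{-1} \cdot \frac{1}{2} = 5 \left(\left(-1\right) \frac{1}{2}\right) = 5 \left(- \frac{1}{2}\right) = - \frac{5}{2} \approx -2.5$)
$m = 0$ ($m = 0 \cdot 2 = 0$)
$A{\left(P \right)} = - \frac{5}{2}$ ($A{\left(P \right)} = - \frac{5}{2} - 0 = - \frac{5}{2} + 0 = - \frac{5}{2}$)
$\left(A{\left(-57 \right)} - 3007\right) + 2182 = \left(- \frac{5}{2} - 3007\right) + 2182 = - \frac{6019}{2} + 2182 = - \frac{1655}{2}$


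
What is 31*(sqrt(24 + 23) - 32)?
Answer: -992 + 31*sqrt(47) ≈ -779.47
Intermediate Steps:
31*(sqrt(24 + 23) - 32) = 31*(sqrt(47) - 32) = 31*(-32 + sqrt(47)) = -992 + 31*sqrt(47)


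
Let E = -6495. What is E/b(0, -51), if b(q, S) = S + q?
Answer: 2165/17 ≈ 127.35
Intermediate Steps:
E/b(0, -51) = -6495/(-51 + 0) = -6495/(-51) = -6495*(-1/51) = 2165/17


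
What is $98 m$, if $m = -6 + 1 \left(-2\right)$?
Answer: $-784$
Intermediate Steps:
$m = -8$ ($m = -6 - 2 = -8$)
$98 m = 98 \left(-8\right) = -784$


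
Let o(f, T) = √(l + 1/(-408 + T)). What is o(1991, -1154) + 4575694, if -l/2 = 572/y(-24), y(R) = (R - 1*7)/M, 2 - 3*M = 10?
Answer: 4575694 + I*√2076652572522/145266 ≈ 4.5757e+6 + 9.9202*I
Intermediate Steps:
M = -8/3 (M = ⅔ - ⅓*10 = ⅔ - 10/3 = -8/3 ≈ -2.6667)
y(R) = 21/8 - 3*R/8 (y(R) = (R - 1*7)/(-8/3) = (R - 7)*(-3/8) = (-7 + R)*(-3/8) = 21/8 - 3*R/8)
l = -9152/93 (l = -1144/(21/8 - 3/8*(-24)) = -1144/(21/8 + 9) = -1144/93/8 = -1144*8/93 = -2*4576/93 = -9152/93 ≈ -98.409)
o(f, T) = √(-9152/93 + 1/(-408 + T))
o(1991, -1154) + 4575694 = √93*√((3734109 - 9152*(-1154))/(-408 - 1154))/93 + 4575694 = √93*√((3734109 + 10561408)/(-1562))/93 + 4575694 = √93*√(-1/1562*14295517)/93 + 4575694 = √93*√(-14295517/1562)/93 + 4575694 = √93*(I*√22329597554/1562)/93 + 4575694 = I*√2076652572522/145266 + 4575694 = 4575694 + I*√2076652572522/145266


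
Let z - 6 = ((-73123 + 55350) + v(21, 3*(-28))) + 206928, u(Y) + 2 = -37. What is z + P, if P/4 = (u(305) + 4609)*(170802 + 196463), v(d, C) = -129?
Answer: 6713793232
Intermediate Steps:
u(Y) = -39 (u(Y) = -2 - 37 = -39)
z = 189032 (z = 6 + (((-73123 + 55350) - 129) + 206928) = 6 + ((-17773 - 129) + 206928) = 6 + (-17902 + 206928) = 6 + 189026 = 189032)
P = 6713604200 (P = 4*((-39 + 4609)*(170802 + 196463)) = 4*(4570*367265) = 4*1678401050 = 6713604200)
z + P = 189032 + 6713604200 = 6713793232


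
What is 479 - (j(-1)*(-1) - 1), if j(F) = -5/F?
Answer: 485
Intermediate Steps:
479 - (j(-1)*(-1) - 1) = 479 - (-5/(-1)*(-1) - 1) = 479 - (-5*(-1)*(-1) - 1) = 479 - (5*(-1) - 1) = 479 - (-5 - 1) = 479 - 1*(-6) = 479 + 6 = 485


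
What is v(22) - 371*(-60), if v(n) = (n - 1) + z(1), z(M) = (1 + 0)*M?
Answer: 22282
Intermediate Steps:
z(M) = M (z(M) = 1*M = M)
v(n) = n (v(n) = (n - 1) + 1 = (-1 + n) + 1 = n)
v(22) - 371*(-60) = 22 - 371*(-60) = 22 + 22260 = 22282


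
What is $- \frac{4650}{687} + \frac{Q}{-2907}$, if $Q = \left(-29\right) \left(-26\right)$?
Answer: $- \frac{4678516}{665703} \approx -7.0279$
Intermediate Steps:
$Q = 754$
$- \frac{4650}{687} + \frac{Q}{-2907} = - \frac{4650}{687} + \frac{754}{-2907} = \left(-4650\right) \frac{1}{687} + 754 \left(- \frac{1}{2907}\right) = - \frac{1550}{229} - \frac{754}{2907} = - \frac{4678516}{665703}$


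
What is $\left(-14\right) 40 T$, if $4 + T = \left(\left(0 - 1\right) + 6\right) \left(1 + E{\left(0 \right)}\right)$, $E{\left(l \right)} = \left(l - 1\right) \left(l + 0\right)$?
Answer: $-560$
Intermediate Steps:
$E{\left(l \right)} = l \left(-1 + l\right)$ ($E{\left(l \right)} = \left(-1 + l\right) l = l \left(-1 + l\right)$)
$T = 1$ ($T = -4 + \left(\left(0 - 1\right) + 6\right) \left(1 + 0 \left(-1 + 0\right)\right) = -4 + \left(-1 + 6\right) \left(1 + 0 \left(-1\right)\right) = -4 + 5 \left(1 + 0\right) = -4 + 5 \cdot 1 = -4 + 5 = 1$)
$\left(-14\right) 40 T = \left(-14\right) 40 \cdot 1 = \left(-560\right) 1 = -560$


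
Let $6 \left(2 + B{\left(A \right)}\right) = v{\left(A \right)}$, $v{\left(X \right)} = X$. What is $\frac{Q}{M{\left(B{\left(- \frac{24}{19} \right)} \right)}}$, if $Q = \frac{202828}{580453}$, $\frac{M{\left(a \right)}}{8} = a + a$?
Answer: $- \frac{963433}{97516104} \approx -0.0098797$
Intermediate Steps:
$B{\left(A \right)} = -2 + \frac{A}{6}$
$M{\left(a \right)} = 16 a$ ($M{\left(a \right)} = 8 \left(a + a\right) = 8 \cdot 2 a = 16 a$)
$Q = \frac{202828}{580453}$ ($Q = 202828 \cdot \frac{1}{580453} = \frac{202828}{580453} \approx 0.34943$)
$\frac{Q}{M{\left(B{\left(- \frac{24}{19} \right)} \right)}} = \frac{202828}{580453 \cdot 16 \left(-2 + \frac{\left(-24\right) \frac{1}{19}}{6}\right)} = \frac{202828}{580453 \cdot 16 \left(-2 + \frac{1}{6} \left(- \frac{24}{19}\right)\right)} = \frac{202828}{580453 \cdot 16 \left(-2 - \frac{4}{19}\right)} = \frac{202828}{580453 \cdot 16 \left(- \frac{42}{19}\right)} = \frac{202828}{580453 \left(- \frac{672}{19}\right)} = \frac{202828}{580453} \left(- \frac{19}{672}\right) = - \frac{963433}{97516104}$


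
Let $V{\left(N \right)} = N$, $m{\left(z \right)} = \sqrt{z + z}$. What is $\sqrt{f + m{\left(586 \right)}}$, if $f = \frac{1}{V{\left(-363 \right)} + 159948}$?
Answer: $\frac{\sqrt{159585 + 50934744450 \sqrt{293}}}{159585} \approx 5.851$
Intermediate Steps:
$m{\left(z \right)} = \sqrt{2} \sqrt{z}$ ($m{\left(z \right)} = \sqrt{2 z} = \sqrt{2} \sqrt{z}$)
$f = \frac{1}{159585}$ ($f = \frac{1}{-363 + 159948} = \frac{1}{159585} \approx 6.2663 \cdot 10^{-6}$)
$\sqrt{f + m{\left(586 \right)}} = \sqrt{\frac{1}{159585} + \sqrt{2} \sqrt{586}} = \sqrt{\frac{1}{159585} + 2 \sqrt{293}}$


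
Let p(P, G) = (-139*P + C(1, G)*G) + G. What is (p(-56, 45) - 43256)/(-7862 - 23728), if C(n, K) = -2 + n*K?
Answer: 5582/5265 ≈ 1.0602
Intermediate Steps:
C(n, K) = -2 + K*n
p(P, G) = G - 139*P + G*(-2 + G) (p(P, G) = (-139*P + (-2 + G*1)*G) + G = (-139*P + (-2 + G)*G) + G = (-139*P + G*(-2 + G)) + G = G - 139*P + G*(-2 + G))
(p(-56, 45) - 43256)/(-7862 - 23728) = ((45**2 - 1*45 - 139*(-56)) - 43256)/(-7862 - 23728) = ((2025 - 45 + 7784) - 43256)/(-31590) = (9764 - 43256)*(-1/31590) = -33492*(-1/31590) = 5582/5265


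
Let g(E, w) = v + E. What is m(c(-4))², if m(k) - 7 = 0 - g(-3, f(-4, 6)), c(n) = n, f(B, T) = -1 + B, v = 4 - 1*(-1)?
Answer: 25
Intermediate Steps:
v = 5 (v = 4 + 1 = 5)
g(E, w) = 5 + E
m(k) = 5 (m(k) = 7 + (0 - (5 - 3)) = 7 + (0 - 1*2) = 7 + (0 - 2) = 7 - 2 = 5)
m(c(-4))² = 5² = 25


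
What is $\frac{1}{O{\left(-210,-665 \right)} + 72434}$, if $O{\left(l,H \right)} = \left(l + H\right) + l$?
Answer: $\frac{1}{71349} \approx 1.4016 \cdot 10^{-5}$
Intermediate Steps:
$O{\left(l,H \right)} = H + 2 l$ ($O{\left(l,H \right)} = \left(H + l\right) + l = H + 2 l$)
$\frac{1}{O{\left(-210,-665 \right)} + 72434} = \frac{1}{\left(-665 + 2 \left(-210\right)\right) + 72434} = \frac{1}{\left(-665 - 420\right) + 72434} = \frac{1}{-1085 + 72434} = \frac{1}{71349}$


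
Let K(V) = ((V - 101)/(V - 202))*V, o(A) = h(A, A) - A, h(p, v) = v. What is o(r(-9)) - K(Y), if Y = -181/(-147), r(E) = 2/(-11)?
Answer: -2654546/4338411 ≈ -0.61187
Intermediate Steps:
r(E) = -2/11 (r(E) = 2*(-1/11) = -2/11)
o(A) = 0 (o(A) = A - A = 0)
Y = 181/147 (Y = -181*(-1/147) = 181/147 ≈ 1.2313)
K(V) = V*(-101 + V)/(-202 + V) (K(V) = ((-101 + V)/(-202 + V))*V = V*(-101 + V)/(-202 + V))
o(r(-9)) - K(Y) = 0 - 181*(-101 + 181/147)/(147*(-202 + 181/147)) = 0 - 181*(-14666)/(147*(-29513/147)*147) = 0 - 181*(-147)*(-14666)/(147*29513*147) = 0 - 1*2654546/4338411 = 0 - 2654546/4338411 = -2654546/4338411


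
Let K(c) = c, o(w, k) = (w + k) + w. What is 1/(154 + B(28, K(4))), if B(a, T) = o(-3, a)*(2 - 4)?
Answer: 1/110 ≈ 0.0090909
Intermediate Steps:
o(w, k) = k + 2*w (o(w, k) = (k + w) + w = k + 2*w)
B(a, T) = 12 - 2*a (B(a, T) = (a + 2*(-3))*(2 - 4) = (a - 6)*(-2) = (-6 + a)*(-2) = 12 - 2*a)
1/(154 + B(28, K(4))) = 1/(154 + (12 - 2*28)) = 1/(154 + (12 - 56)) = 1/(154 - 44) = 1/110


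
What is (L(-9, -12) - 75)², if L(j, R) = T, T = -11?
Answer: 7396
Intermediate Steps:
L(j, R) = -11
(L(-9, -12) - 75)² = (-11 - 75)² = (-86)² = 7396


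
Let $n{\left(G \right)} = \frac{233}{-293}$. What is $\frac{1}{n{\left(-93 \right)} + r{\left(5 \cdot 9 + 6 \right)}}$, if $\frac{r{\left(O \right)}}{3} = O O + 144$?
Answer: $\frac{293}{2412622} \approx 0.00012144$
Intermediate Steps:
$r{\left(O \right)} = 432 + 3 O^{2}$ ($r{\left(O \right)} = 3 \left(O O + 144\right) = 3 \left(O^{2} + 144\right) = 3 \left(144 + O^{2}\right) = 432 + 3 O^{2}$)
$n{\left(G \right)} = - \frac{233}{293}$ ($n{\left(G \right)} = 233 \left(- \frac{1}{293}\right) = - \frac{233}{293}$)
$\frac{1}{n{\left(-93 \right)} + r{\left(5 \cdot 9 + 6 \right)}} = \frac{1}{- \frac{233}{293} + \left(432 + 3 \left(5 \cdot 9 + 6\right)^{2}\right)} = \frac{1}{- \frac{233}{293} + \left(432 + 3 \left(45 + 6\right)^{2}\right)} = \frac{1}{- \frac{233}{293} + \left(432 + 3 \cdot 51^{2}\right)} = \frac{1}{- \frac{233}{293} + \left(432 + 3 \cdot 2601\right)} = \frac{1}{- \frac{233}{293} + \left(432 + 7803\right)} = \frac{1}{- \frac{233}{293} + 8235} = \frac{1}{\frac{2412622}{293}} = \frac{293}{2412622}$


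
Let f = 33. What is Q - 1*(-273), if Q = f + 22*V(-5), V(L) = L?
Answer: 196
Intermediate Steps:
Q = -77 (Q = 33 + 22*(-5) = 33 - 110 = -77)
Q - 1*(-273) = -77 - 1*(-273) = -77 + 273 = 196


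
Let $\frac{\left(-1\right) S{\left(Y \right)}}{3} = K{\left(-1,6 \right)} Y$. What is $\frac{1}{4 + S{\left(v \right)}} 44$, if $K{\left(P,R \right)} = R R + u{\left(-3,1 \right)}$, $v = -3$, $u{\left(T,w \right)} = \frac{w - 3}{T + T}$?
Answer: $\frac{44}{331} \approx 0.13293$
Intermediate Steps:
$u{\left(T,w \right)} = \frac{-3 + w}{2 T}$
$K{\left(P,R \right)} = \frac{1}{3} + R^{2}$ ($K{\left(P,R \right)} = R R + \frac{-3 + 1}{2 \left(-3\right)} = R^{2} + \frac{1}{2} \left(- \frac{1}{3}\right) \left(-2\right) = R^{2} + \frac{1}{3} = \frac{1}{3} + R^{2}$)
$S{\left(Y \right)} = - 109 Y$ ($S{\left(Y \right)} = - 3 \left(\frac{1}{3} + 6^{2}\right) Y = - 3 \left(\frac{1}{3} + 36\right) Y = - 3 \frac{109 Y}{3} = - 109 Y$)
$\frac{1}{4 + S{\left(v \right)}} 44 = \frac{1}{4 - -327} \cdot 44 = \frac{1}{4 + 327} \cdot 44 = \frac{1}{331} \cdot 44 = \frac{44}{331}$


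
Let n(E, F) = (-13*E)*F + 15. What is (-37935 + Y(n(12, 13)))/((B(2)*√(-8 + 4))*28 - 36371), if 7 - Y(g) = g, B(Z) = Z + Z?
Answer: 1306264465/1322899817 + 8044960*I/1322899817 ≈ 0.98742 + 0.0060813*I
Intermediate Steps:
B(Z) = 2*Z
n(E, F) = 15 - 13*E*F (n(E, F) = -13*E*F + 15 = 15 - 13*E*F)
Y(g) = 7 - g
(-37935 + Y(n(12, 13)))/((B(2)*√(-8 + 4))*28 - 36371) = (-37935 + (7 - (15 - 13*12*13)))/(((2*2)*√(-8 + 4))*28 - 36371) = (-37935 + (7 - (15 - 2028)))/((4*√(-4))*28 - 36371) = (-37935 + (7 - 1*(-2013)))/((4*(2*I))*28 - 36371) = (-37935 + (7 + 2013))/((8*I)*28 - 36371) = (-37935 + 2020)/(224*I - 36371) = -35915*(-36371 - 224*I)/1322899817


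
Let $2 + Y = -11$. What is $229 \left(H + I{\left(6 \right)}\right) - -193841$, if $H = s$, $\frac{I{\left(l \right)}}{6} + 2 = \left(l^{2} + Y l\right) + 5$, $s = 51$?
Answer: $151934$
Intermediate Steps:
$Y = -13$ ($Y = -2 - 11 = -13$)
$I{\left(l \right)} = 18 - 78 l + 6 l^{2}$ ($I{\left(l \right)} = -12 + 6 \left(\left(l^{2} - 13 l\right) + 5\right) = -12 + 6 \left(5 + l^{2} - 13 l\right) = -12 + \left(30 - 78 l + 6 l^{2}\right) = 18 - 78 l + 6 l^{2}$)
$H = 51$
$229 \left(H + I{\left(6 \right)}\right) - -193841 = 229 \left(51 + \left(18 - 468 + 6 \cdot 6^{2}\right)\right) - -193841 = 229 \left(51 + \left(18 - 468 + 6 \cdot 36\right)\right) + 193841 = 229 \left(51 + \left(18 - 468 + 216\right)\right) + 193841 = 229 \left(51 - 234\right) + 193841 = 229 \left(-183\right) + 193841 = -41907 + 193841 = 151934$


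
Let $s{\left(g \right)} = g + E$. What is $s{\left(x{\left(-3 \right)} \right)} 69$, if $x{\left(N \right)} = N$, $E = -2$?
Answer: $-345$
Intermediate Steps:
$s{\left(g \right)} = -2 + g$ ($s{\left(g \right)} = g - 2 = -2 + g$)
$s{\left(x{\left(-3 \right)} \right)} 69 = \left(-2 - 3\right) 69 = \left(-5\right) 69 = -345$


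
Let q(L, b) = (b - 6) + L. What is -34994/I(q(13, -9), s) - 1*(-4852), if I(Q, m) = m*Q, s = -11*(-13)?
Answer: 711333/143 ≈ 4974.4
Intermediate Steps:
s = 143
q(L, b) = -6 + L + b (q(L, b) = (-6 + b) + L = -6 + L + b)
I(Q, m) = Q*m
-34994/I(q(13, -9), s) - 1*(-4852) = -34994*1/(143*(-6 + 13 - 9)) - 1*(-4852) = -34994/((-2*143)) + 4852 = -34994/(-286) + 4852 = -34994*(-1/286) + 4852 = 17497/143 + 4852 = 711333/143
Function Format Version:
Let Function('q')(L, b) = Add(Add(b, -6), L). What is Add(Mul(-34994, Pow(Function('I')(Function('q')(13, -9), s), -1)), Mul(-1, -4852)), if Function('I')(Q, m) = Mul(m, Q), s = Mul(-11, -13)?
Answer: Rational(711333, 143) ≈ 4974.4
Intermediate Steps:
s = 143
Function('q')(L, b) = Add(-6, L, b) (Function('q')(L, b) = Add(Add(-6, b), L) = Add(-6, L, b))
Function('I')(Q, m) = Mul(Q, m)
Add(Mul(-34994, Pow(Function('I')(Function('q')(13, -9), s), -1)), Mul(-1, -4852)) = Add(Mul(-34994, Pow(Mul(Add(-6, 13, -9), 143), -1)), Mul(-1, -4852)) = Add(Mul(-34994, Pow(Mul(-2, 143), -1)), 4852) = Add(Mul(-34994, Pow(-286, -1)), 4852) = Add(Mul(-34994, Rational(-1, 286)), 4852) = Add(Rational(17497, 143), 4852) = Rational(711333, 143)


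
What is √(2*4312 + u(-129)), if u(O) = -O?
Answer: √8753 ≈ 93.557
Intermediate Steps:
√(2*4312 + u(-129)) = √(2*4312 - 1*(-129)) = √(8624 + 129) = √8753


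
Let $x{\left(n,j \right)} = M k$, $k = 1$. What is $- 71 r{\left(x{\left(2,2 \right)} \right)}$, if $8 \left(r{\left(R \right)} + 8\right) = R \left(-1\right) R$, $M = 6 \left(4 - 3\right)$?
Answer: $\frac{1775}{2} \approx 887.5$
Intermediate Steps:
$M = 6$ ($M = 6 \cdot 1 = 6$)
$x{\left(n,j \right)} = 6$ ($x{\left(n,j \right)} = 6 \cdot 1 = 6$)
$r{\left(R \right)} = -8 - \frac{R^{2}}{8}$ ($r{\left(R \right)} = -8 + \frac{R \left(-1\right) R}{8} = -8 + \frac{- R R}{8} = -8 + \frac{\left(-1\right) R^{2}}{8} = -8 - \frac{R^{2}}{8}$)
$- 71 r{\left(x{\left(2,2 \right)} \right)} = - 71 \left(-8 - \frac{6^{2}}{8}\right) = - 71 \left(-8 - \frac{9}{2}\right) = \left(-71\right) \left(- \frac{25}{2}\right) = \frac{1775}{2}$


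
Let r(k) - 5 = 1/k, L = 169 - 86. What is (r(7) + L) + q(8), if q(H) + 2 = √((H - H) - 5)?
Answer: 603/7 + I*√5 ≈ 86.143 + 2.2361*I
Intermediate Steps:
q(H) = -2 + I*√5 (q(H) = -2 + √((H - H) - 5) = -2 + √(0 - 5) = -2 + √(-5) = -2 + I*√5)
L = 83
r(k) = 5 + 1/k
(r(7) + L) + q(8) = ((5 + 1/7) + 83) + (-2 + I*√5) = ((5 + ⅐) + 83) + (-2 + I*√5) = (36/7 + 83) + (-2 + I*√5) = 617/7 + (-2 + I*√5) = 603/7 + I*√5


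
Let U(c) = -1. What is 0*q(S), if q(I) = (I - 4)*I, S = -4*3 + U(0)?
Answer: 0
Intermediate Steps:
S = -13 (S = -4*3 - 1 = -12 - 1 = -13)
q(I) = I*(-4 + I) (q(I) = (-4 + I)*I = I*(-4 + I))
0*q(S) = 0*(-13*(-4 - 13)) = 0*(-13*(-17)) = 0*221 = 0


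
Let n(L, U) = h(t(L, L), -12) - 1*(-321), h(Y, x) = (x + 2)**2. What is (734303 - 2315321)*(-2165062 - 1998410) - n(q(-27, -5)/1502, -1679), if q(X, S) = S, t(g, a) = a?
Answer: 6582524174075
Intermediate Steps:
h(Y, x) = (2 + x)**2
n(L, U) = 421 (n(L, U) = (2 - 12)**2 - 1*(-321) = (-10)**2 + 321 = 100 + 321 = 421)
(734303 - 2315321)*(-2165062 - 1998410) - n(q(-27, -5)/1502, -1679) = (734303 - 2315321)*(-2165062 - 1998410) - 1*421 = -1581018*(-4163472) - 421 = 6582524174496 - 421 = 6582524174075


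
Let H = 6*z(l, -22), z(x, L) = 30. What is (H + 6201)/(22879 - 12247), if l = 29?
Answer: 2127/3544 ≈ 0.60017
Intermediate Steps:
H = 180 (H = 6*30 = 180)
(H + 6201)/(22879 - 12247) = (180 + 6201)/(22879 - 12247) = 6381/10632 = 6381*(1/10632) = 2127/3544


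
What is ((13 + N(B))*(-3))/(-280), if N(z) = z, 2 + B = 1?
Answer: 9/70 ≈ 0.12857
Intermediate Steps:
B = -1 (B = -2 + 1 = -1)
((13 + N(B))*(-3))/(-280) = ((13 - 1)*(-3))/(-280) = (12*(-3))*(-1/280) = -36*(-1/280) = 9/70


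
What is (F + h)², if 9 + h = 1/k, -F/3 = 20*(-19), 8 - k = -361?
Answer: 174172675600/136161 ≈ 1.2792e+6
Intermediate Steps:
k = 369 (k = 8 - 1*(-361) = 8 + 361 = 369)
F = 1140 (F = -60*(-19) = -3*(-380) = 1140)
h = -3320/369 (h = -9 + 1/369 = -3320/369 ≈ -8.9973)
(F + h)² = (1140 - 3320/369)² = (417340/369)² = 174172675600/136161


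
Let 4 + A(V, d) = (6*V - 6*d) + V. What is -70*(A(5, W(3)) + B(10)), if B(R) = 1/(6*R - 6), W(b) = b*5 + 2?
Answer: 134155/27 ≈ 4968.7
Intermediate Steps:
W(b) = 2 + 5*b (W(b) = 5*b + 2 = 2 + 5*b)
A(V, d) = -4 - 6*d + 7*V (A(V, d) = -4 + ((6*V - 6*d) + V) = -4 + ((-6*d + 6*V) + V) = -4 + (-6*d + 7*V) = -4 - 6*d + 7*V)
B(R) = 1/(-6 + 6*R)
-70*(A(5, W(3)) + B(10)) = -70*((-4 - 6*(2 + 5*3) + 7*5) + 1/(6*(-1 + 10))) = -70*((-4 - 6*(2 + 15) + 35) + (⅙)/9) = -70*((-4 - 6*17 + 35) + (⅙)*(⅑)) = -70*((-4 - 102 + 35) + 1/54) = -70*(-71 + 1/54) = -70*(-3833/54) = 134155/27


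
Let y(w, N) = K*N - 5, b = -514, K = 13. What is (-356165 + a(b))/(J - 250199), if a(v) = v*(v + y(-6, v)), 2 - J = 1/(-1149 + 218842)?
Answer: -728215521257/54466135522 ≈ -13.370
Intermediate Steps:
y(w, N) = -5 + 13*N (y(w, N) = 13*N - 5 = -5 + 13*N)
J = 435385/217693 (J = 2 - 1/(-1149 + 218842) = 2 - 1/217693 = 435385/217693 ≈ 2.0000)
a(v) = v*(-5 + 14*v) (a(v) = v*(v + (-5 + 13*v)) = v*(-5 + 14*v))
(-356165 + a(b))/(J - 250199) = (-356165 - 514*(-5 + 14*(-514)))/(435385/217693 - 250199) = (-356165 - 514*(-5 - 7196))/(-54466135522/217693) = (-356165 - 514*(-7201))*(-217693/54466135522) = (-356165 + 3701314)*(-217693/54466135522) = 3345149*(-217693/54466135522) = -728215521257/54466135522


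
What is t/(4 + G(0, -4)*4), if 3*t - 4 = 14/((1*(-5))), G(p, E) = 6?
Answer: 1/70 ≈ 0.014286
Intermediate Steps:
t = ⅖ (t = 4/3 + (14/((1*(-5))))/3 = 4/3 + (14/(-5))/3 = 4/3 + (14*(-⅕))/3 = 4/3 + (⅓)*(-14/5) = 4/3 - 14/15 = ⅖ ≈ 0.40000)
t/(4 + G(0, -4)*4) = 2/(5*(4 + 6*4)) = 2/(5*(4 + 24)) = (⅖)/28 = (⅖)*(1/28) = 1/70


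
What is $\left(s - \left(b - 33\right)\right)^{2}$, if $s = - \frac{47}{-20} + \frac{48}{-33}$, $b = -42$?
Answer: $\frac{278789809}{48400} \approx 5760.1$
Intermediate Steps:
$s = \frac{197}{220}$ ($s = \left(-47\right) \left(- \frac{1}{20}\right) + 48 \left(- \frac{1}{33}\right) = \frac{47}{20} - \frac{16}{11} = \frac{197}{220} \approx 0.89545$)
$\left(s - \left(b - 33\right)\right)^{2} = \left(\frac{197}{220} - \left(-42 - 33\right)\right)^{2} = \left(\frac{197}{220} - -75\right)^{2} = \left(\frac{197}{220} + 75\right)^{2} = \left(\frac{16697}{220}\right)^{2} = \frac{278789809}{48400}$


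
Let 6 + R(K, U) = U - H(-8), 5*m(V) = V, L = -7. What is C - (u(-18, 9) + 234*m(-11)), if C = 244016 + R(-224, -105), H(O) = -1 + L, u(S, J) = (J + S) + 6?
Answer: 1222154/5 ≈ 2.4443e+5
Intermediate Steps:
u(S, J) = 6 + J + S
m(V) = V/5
H(O) = -8 (H(O) = -1 - 7 = -8)
R(K, U) = 2 + U (R(K, U) = -6 + (U - 1*(-8)) = -6 + (U + 8) = -6 + (8 + U) = 2 + U)
C = 243913 (C = 244016 + (2 - 105) = 244016 - 103 = 243913)
C - (u(-18, 9) + 234*m(-11)) = 243913 - ((6 + 9 - 18) + 234*((⅕)*(-11))) = 243913 - (-3 + 234*(-11/5)) = 243913 - (-3 - 2574/5) = 243913 - 1*(-2589/5) = 243913 + 2589/5 = 1222154/5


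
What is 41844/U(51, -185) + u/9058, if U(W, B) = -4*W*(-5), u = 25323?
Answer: 33737701/769930 ≈ 43.819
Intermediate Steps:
U(W, B) = 20*W
41844/U(51, -185) + u/9058 = 41844/((20*51)) + 25323/9058 = 41844/1020 + 25323*(1/9058) = 41844*(1/1020) + 25323/9058 = 3487/85 + 25323/9058 = 33737701/769930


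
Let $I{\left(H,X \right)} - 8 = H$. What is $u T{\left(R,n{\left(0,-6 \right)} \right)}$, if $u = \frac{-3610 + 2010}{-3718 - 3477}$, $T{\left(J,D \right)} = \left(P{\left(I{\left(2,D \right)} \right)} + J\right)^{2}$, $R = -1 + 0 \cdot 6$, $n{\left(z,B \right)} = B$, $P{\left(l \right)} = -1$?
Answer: $\frac{1280}{1439} \approx 0.88951$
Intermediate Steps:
$I{\left(H,X \right)} = 8 + H$
$R = -1$ ($R = -1 + 0 = -1$)
$T{\left(J,D \right)} = \left(-1 + J\right)^{2}$
$u = \frac{320}{1439}$ ($u = - \frac{1600}{-7195} = \left(-1600\right) \left(- \frac{1}{7195}\right) = \frac{320}{1439} \approx 0.22238$)
$u T{\left(R,n{\left(0,-6 \right)} \right)} = \frac{320 \left(-1 - 1\right)^{2}}{1439} = \frac{320 \left(-2\right)^{2}}{1439} = \frac{320}{1439} \cdot 4 = \frac{1280}{1439}$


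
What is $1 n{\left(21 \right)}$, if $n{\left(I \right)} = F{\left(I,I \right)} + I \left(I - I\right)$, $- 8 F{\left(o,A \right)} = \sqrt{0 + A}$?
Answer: $- \frac{\sqrt{21}}{8} \approx -0.57282$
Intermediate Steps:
$F{\left(o,A \right)} = - \frac{\sqrt{A}}{8}$ ($F{\left(o,A \right)} = - \frac{\sqrt{0 + A}}{8} = - \frac{\sqrt{A}}{8}$)
$n{\left(I \right)} = - \frac{\sqrt{I}}{8}$ ($n{\left(I \right)} = - \frac{\sqrt{I}}{8} + I \left(I - I\right) = - \frac{\sqrt{I}}{8} + I 0 = - \frac{\sqrt{I}}{8} + 0 = - \frac{\sqrt{I}}{8}$)
$1 n{\left(21 \right)} = 1 \left(- \frac{\sqrt{21}}{8}\right) = - \frac{\sqrt{21}}{8}$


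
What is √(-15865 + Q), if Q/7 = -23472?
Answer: 11*I*√1489 ≈ 424.46*I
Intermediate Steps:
Q = -164304 (Q = 7*(-23472) = -164304)
√(-15865 + Q) = √(-15865 - 164304) = √(-180169) = 11*I*√1489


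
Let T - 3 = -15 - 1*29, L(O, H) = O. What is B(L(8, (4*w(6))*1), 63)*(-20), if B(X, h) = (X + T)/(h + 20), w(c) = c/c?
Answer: 660/83 ≈ 7.9518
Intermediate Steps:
w(c) = 1
T = -41 (T = 3 + (-15 - 1*29) = 3 + (-15 - 29) = 3 - 44 = -41)
B(X, h) = (-41 + X)/(20 + h) (B(X, h) = (X - 41)/(h + 20) = (-41 + X)/(20 + h))
B(L(8, (4*w(6))*1), 63)*(-20) = ((-41 + 8)/(20 + 63))*(-20) = (-33/83)*(-20) = ((1/83)*(-33))*(-20) = -33/83*(-20) = 660/83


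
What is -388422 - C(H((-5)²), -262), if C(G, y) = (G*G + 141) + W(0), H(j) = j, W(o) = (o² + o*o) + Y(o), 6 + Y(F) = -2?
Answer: -389180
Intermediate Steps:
Y(F) = -8 (Y(F) = -6 - 2 = -8)
W(o) = -8 + 2*o² (W(o) = (o² + o*o) - 8 = (o² + o²) - 8 = 2*o² - 8 = -8 + 2*o²)
C(G, y) = 133 + G² (C(G, y) = (G*G + 141) + (-8 + 2*0²) = (G² + 141) + (-8 + 2*0) = (141 + G²) + (-8 + 0) = (141 + G²) - 8 = 133 + G²)
-388422 - C(H((-5)²), -262) = -388422 - (133 + ((-5)²)²) = -388422 - (133 + 25²) = -388422 - (133 + 625) = -388422 - 1*758 = -388422 - 758 = -389180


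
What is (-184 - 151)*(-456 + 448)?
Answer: 2680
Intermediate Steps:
(-184 - 151)*(-456 + 448) = -335*(-8) = 2680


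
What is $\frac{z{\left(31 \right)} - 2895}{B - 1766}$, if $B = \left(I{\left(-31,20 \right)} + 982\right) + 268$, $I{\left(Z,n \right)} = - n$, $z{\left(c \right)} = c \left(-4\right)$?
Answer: $\frac{3019}{536} \approx 5.6325$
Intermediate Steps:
$z{\left(c \right)} = - 4 c$
$B = 1230$ ($B = \left(\left(-1\right) 20 + 982\right) + 268 = \left(-20 + 982\right) + 268 = 962 + 268 = 1230$)
$\frac{z{\left(31 \right)} - 2895}{B - 1766} = \frac{\left(-4\right) 31 - 2895}{1230 - 1766} = \frac{-124 - 2895}{1230 - 1766} = - \frac{3019}{1230 - 1766} = - \frac{3019}{-536} = \left(-3019\right) \left(- \frac{1}{536}\right) = \frac{3019}{536}$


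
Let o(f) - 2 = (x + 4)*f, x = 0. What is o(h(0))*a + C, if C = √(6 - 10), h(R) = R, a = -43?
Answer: -86 + 2*I ≈ -86.0 + 2.0*I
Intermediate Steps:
C = 2*I (C = √(-4) = 2*I ≈ 2.0*I)
o(f) = 2 + 4*f (o(f) = 2 + (0 + 4)*f = 2 + 4*f)
o(h(0))*a + C = (2 + 4*0)*(-43) + 2*I = (2 + 0)*(-43) + 2*I = 2*(-43) + 2*I = -86 + 2*I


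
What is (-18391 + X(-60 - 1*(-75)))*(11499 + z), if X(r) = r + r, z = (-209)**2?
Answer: -1013159980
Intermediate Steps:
z = 43681
X(r) = 2*r
(-18391 + X(-60 - 1*(-75)))*(11499 + z) = (-18391 + 2*(-60 - 1*(-75)))*(11499 + 43681) = (-18391 + 2*(-60 + 75))*55180 = (-18391 + 2*15)*55180 = (-18391 + 30)*55180 = -18361*55180 = -1013159980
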